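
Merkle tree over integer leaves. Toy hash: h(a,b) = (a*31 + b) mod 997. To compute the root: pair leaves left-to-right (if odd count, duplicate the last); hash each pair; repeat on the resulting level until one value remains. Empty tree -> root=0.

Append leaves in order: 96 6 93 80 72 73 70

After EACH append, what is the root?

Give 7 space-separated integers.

After append 96 (leaves=[96]):
  L0: [96]
  root=96
After append 6 (leaves=[96, 6]):
  L0: [96, 6]
  L1: h(96,6)=(96*31+6)%997=988 -> [988]
  root=988
After append 93 (leaves=[96, 6, 93]):
  L0: [96, 6, 93]
  L1: h(96,6)=(96*31+6)%997=988 h(93,93)=(93*31+93)%997=982 -> [988, 982]
  L2: h(988,982)=(988*31+982)%997=703 -> [703]
  root=703
After append 80 (leaves=[96, 6, 93, 80]):
  L0: [96, 6, 93, 80]
  L1: h(96,6)=(96*31+6)%997=988 h(93,80)=(93*31+80)%997=969 -> [988, 969]
  L2: h(988,969)=(988*31+969)%997=690 -> [690]
  root=690
After append 72 (leaves=[96, 6, 93, 80, 72]):
  L0: [96, 6, 93, 80, 72]
  L1: h(96,6)=(96*31+6)%997=988 h(93,80)=(93*31+80)%997=969 h(72,72)=(72*31+72)%997=310 -> [988, 969, 310]
  L2: h(988,969)=(988*31+969)%997=690 h(310,310)=(310*31+310)%997=947 -> [690, 947]
  L3: h(690,947)=(690*31+947)%997=403 -> [403]
  root=403
After append 73 (leaves=[96, 6, 93, 80, 72, 73]):
  L0: [96, 6, 93, 80, 72, 73]
  L1: h(96,6)=(96*31+6)%997=988 h(93,80)=(93*31+80)%997=969 h(72,73)=(72*31+73)%997=311 -> [988, 969, 311]
  L2: h(988,969)=(988*31+969)%997=690 h(311,311)=(311*31+311)%997=979 -> [690, 979]
  L3: h(690,979)=(690*31+979)%997=435 -> [435]
  root=435
After append 70 (leaves=[96, 6, 93, 80, 72, 73, 70]):
  L0: [96, 6, 93, 80, 72, 73, 70]
  L1: h(96,6)=(96*31+6)%997=988 h(93,80)=(93*31+80)%997=969 h(72,73)=(72*31+73)%997=311 h(70,70)=(70*31+70)%997=246 -> [988, 969, 311, 246]
  L2: h(988,969)=(988*31+969)%997=690 h(311,246)=(311*31+246)%997=914 -> [690, 914]
  L3: h(690,914)=(690*31+914)%997=370 -> [370]
  root=370

Answer: 96 988 703 690 403 435 370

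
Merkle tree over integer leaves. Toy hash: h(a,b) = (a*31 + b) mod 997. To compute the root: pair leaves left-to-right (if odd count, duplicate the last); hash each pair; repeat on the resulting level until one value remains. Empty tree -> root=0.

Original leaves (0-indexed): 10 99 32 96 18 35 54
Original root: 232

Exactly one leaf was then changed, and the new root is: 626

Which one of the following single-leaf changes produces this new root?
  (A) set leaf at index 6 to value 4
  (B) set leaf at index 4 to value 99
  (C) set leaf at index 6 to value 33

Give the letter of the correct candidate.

Answer: A

Derivation:
Original leaves: [10, 99, 32, 96, 18, 35, 54]
Target new root: 626
Try each candidate change and compute the resulting root:
Candidate A: set leaf[6] = 4 -> leaves = [10, 99, 32, 96, 18, 35, 4]
  L0: [10, 99, 32, 96, 18, 35, 4]
  L1: h(10,99)=(10*31+99)%997=409 h(32,96)=(32*31+96)%997=91 h(18,35)=(18*31+35)%997=593 h(4,4)=(4*31+4)%997=128 -> [409, 91, 593, 128]
  L2: h(409,91)=(409*31+91)%997=806 h(593,128)=(593*31+128)%997=565 -> [806, 565]
  L3: h(806,565)=(806*31+565)%997=626 -> [626]
  root = 626 == target 626  ** MATCH **
Candidate B: set leaf[4] = 99 -> leaves = [10, 99, 32, 96, 99, 35, 54]
  L0: [10, 99, 32, 96, 99, 35, 54]
  L1: h(10,99)=(10*31+99)%997=409 h(32,96)=(32*31+96)%997=91 h(99,35)=(99*31+35)%997=113 h(54,54)=(54*31+54)%997=731 -> [409, 91, 113, 731]
  L2: h(409,91)=(409*31+91)%997=806 h(113,731)=(113*31+731)%997=246 -> [806, 246]
  L3: h(806,246)=(806*31+246)%997=307 -> [307]
  root = 307 != target 626
Candidate C: set leaf[6] = 33 -> leaves = [10, 99, 32, 96, 18, 35, 33]
  L0: [10, 99, 32, 96, 18, 35, 33]
  L1: h(10,99)=(10*31+99)%997=409 h(32,96)=(32*31+96)%997=91 h(18,35)=(18*31+35)%997=593 h(33,33)=(33*31+33)%997=59 -> [409, 91, 593, 59]
  L2: h(409,91)=(409*31+91)%997=806 h(593,59)=(593*31+59)%997=496 -> [806, 496]
  L3: h(806,496)=(806*31+496)%997=557 -> [557]
  root = 557 != target 626
Candidate A produces the target root.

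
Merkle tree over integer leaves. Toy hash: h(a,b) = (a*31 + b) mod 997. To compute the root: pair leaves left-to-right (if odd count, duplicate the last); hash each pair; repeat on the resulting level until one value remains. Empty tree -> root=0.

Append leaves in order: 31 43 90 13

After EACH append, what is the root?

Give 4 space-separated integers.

Answer: 31 7 106 29

Derivation:
After append 31 (leaves=[31]):
  L0: [31]
  root=31
After append 43 (leaves=[31, 43]):
  L0: [31, 43]
  L1: h(31,43)=(31*31+43)%997=7 -> [7]
  root=7
After append 90 (leaves=[31, 43, 90]):
  L0: [31, 43, 90]
  L1: h(31,43)=(31*31+43)%997=7 h(90,90)=(90*31+90)%997=886 -> [7, 886]
  L2: h(7,886)=(7*31+886)%997=106 -> [106]
  root=106
After append 13 (leaves=[31, 43, 90, 13]):
  L0: [31, 43, 90, 13]
  L1: h(31,43)=(31*31+43)%997=7 h(90,13)=(90*31+13)%997=809 -> [7, 809]
  L2: h(7,809)=(7*31+809)%997=29 -> [29]
  root=29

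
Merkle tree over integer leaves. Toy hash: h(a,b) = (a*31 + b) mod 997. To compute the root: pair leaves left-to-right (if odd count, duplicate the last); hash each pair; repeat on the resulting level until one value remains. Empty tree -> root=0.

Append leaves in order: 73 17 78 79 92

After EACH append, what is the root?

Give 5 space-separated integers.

Answer: 73 286 395 396 802

Derivation:
After append 73 (leaves=[73]):
  L0: [73]
  root=73
After append 17 (leaves=[73, 17]):
  L0: [73, 17]
  L1: h(73,17)=(73*31+17)%997=286 -> [286]
  root=286
After append 78 (leaves=[73, 17, 78]):
  L0: [73, 17, 78]
  L1: h(73,17)=(73*31+17)%997=286 h(78,78)=(78*31+78)%997=502 -> [286, 502]
  L2: h(286,502)=(286*31+502)%997=395 -> [395]
  root=395
After append 79 (leaves=[73, 17, 78, 79]):
  L0: [73, 17, 78, 79]
  L1: h(73,17)=(73*31+17)%997=286 h(78,79)=(78*31+79)%997=503 -> [286, 503]
  L2: h(286,503)=(286*31+503)%997=396 -> [396]
  root=396
After append 92 (leaves=[73, 17, 78, 79, 92]):
  L0: [73, 17, 78, 79, 92]
  L1: h(73,17)=(73*31+17)%997=286 h(78,79)=(78*31+79)%997=503 h(92,92)=(92*31+92)%997=950 -> [286, 503, 950]
  L2: h(286,503)=(286*31+503)%997=396 h(950,950)=(950*31+950)%997=490 -> [396, 490]
  L3: h(396,490)=(396*31+490)%997=802 -> [802]
  root=802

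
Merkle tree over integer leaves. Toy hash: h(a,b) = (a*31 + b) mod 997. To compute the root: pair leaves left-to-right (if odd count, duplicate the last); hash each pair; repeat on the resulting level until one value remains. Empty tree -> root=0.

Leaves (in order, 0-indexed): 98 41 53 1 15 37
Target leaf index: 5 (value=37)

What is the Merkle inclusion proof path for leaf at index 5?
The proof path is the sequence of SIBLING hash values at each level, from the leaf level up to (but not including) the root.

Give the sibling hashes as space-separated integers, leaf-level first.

L0 (leaves): [98, 41, 53, 1, 15, 37], target index=5
L1: h(98,41)=(98*31+41)%997=88 [pair 0] h(53,1)=(53*31+1)%997=647 [pair 1] h(15,37)=(15*31+37)%997=502 [pair 2] -> [88, 647, 502]
  Sibling for proof at L0: 15
L2: h(88,647)=(88*31+647)%997=384 [pair 0] h(502,502)=(502*31+502)%997=112 [pair 1] -> [384, 112]
  Sibling for proof at L1: 502
L3: h(384,112)=(384*31+112)%997=52 [pair 0] -> [52]
  Sibling for proof at L2: 384
Root: 52
Proof path (sibling hashes from leaf to root): [15, 502, 384]

Answer: 15 502 384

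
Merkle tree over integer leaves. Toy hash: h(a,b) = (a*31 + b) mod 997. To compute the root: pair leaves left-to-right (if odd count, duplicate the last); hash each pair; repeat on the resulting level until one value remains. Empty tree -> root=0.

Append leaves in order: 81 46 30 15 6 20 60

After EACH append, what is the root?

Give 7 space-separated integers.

Answer: 81 563 467 452 216 664 384

Derivation:
After append 81 (leaves=[81]):
  L0: [81]
  root=81
After append 46 (leaves=[81, 46]):
  L0: [81, 46]
  L1: h(81,46)=(81*31+46)%997=563 -> [563]
  root=563
After append 30 (leaves=[81, 46, 30]):
  L0: [81, 46, 30]
  L1: h(81,46)=(81*31+46)%997=563 h(30,30)=(30*31+30)%997=960 -> [563, 960]
  L2: h(563,960)=(563*31+960)%997=467 -> [467]
  root=467
After append 15 (leaves=[81, 46, 30, 15]):
  L0: [81, 46, 30, 15]
  L1: h(81,46)=(81*31+46)%997=563 h(30,15)=(30*31+15)%997=945 -> [563, 945]
  L2: h(563,945)=(563*31+945)%997=452 -> [452]
  root=452
After append 6 (leaves=[81, 46, 30, 15, 6]):
  L0: [81, 46, 30, 15, 6]
  L1: h(81,46)=(81*31+46)%997=563 h(30,15)=(30*31+15)%997=945 h(6,6)=(6*31+6)%997=192 -> [563, 945, 192]
  L2: h(563,945)=(563*31+945)%997=452 h(192,192)=(192*31+192)%997=162 -> [452, 162]
  L3: h(452,162)=(452*31+162)%997=216 -> [216]
  root=216
After append 20 (leaves=[81, 46, 30, 15, 6, 20]):
  L0: [81, 46, 30, 15, 6, 20]
  L1: h(81,46)=(81*31+46)%997=563 h(30,15)=(30*31+15)%997=945 h(6,20)=(6*31+20)%997=206 -> [563, 945, 206]
  L2: h(563,945)=(563*31+945)%997=452 h(206,206)=(206*31+206)%997=610 -> [452, 610]
  L3: h(452,610)=(452*31+610)%997=664 -> [664]
  root=664
After append 60 (leaves=[81, 46, 30, 15, 6, 20, 60]):
  L0: [81, 46, 30, 15, 6, 20, 60]
  L1: h(81,46)=(81*31+46)%997=563 h(30,15)=(30*31+15)%997=945 h(6,20)=(6*31+20)%997=206 h(60,60)=(60*31+60)%997=923 -> [563, 945, 206, 923]
  L2: h(563,945)=(563*31+945)%997=452 h(206,923)=(206*31+923)%997=330 -> [452, 330]
  L3: h(452,330)=(452*31+330)%997=384 -> [384]
  root=384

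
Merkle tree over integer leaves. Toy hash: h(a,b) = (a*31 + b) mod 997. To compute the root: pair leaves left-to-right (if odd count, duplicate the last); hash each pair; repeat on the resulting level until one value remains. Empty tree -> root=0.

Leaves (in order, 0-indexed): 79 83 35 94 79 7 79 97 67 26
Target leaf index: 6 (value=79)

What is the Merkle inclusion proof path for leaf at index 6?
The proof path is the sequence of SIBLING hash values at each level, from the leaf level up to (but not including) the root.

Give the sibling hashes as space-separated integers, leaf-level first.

Answer: 97 462 908 949

Derivation:
L0 (leaves): [79, 83, 35, 94, 79, 7, 79, 97, 67, 26], target index=6
L1: h(79,83)=(79*31+83)%997=538 [pair 0] h(35,94)=(35*31+94)%997=182 [pair 1] h(79,7)=(79*31+7)%997=462 [pair 2] h(79,97)=(79*31+97)%997=552 [pair 3] h(67,26)=(67*31+26)%997=109 [pair 4] -> [538, 182, 462, 552, 109]
  Sibling for proof at L0: 97
L2: h(538,182)=(538*31+182)%997=908 [pair 0] h(462,552)=(462*31+552)%997=916 [pair 1] h(109,109)=(109*31+109)%997=497 [pair 2] -> [908, 916, 497]
  Sibling for proof at L1: 462
L3: h(908,916)=(908*31+916)%997=151 [pair 0] h(497,497)=(497*31+497)%997=949 [pair 1] -> [151, 949]
  Sibling for proof at L2: 908
L4: h(151,949)=(151*31+949)%997=645 [pair 0] -> [645]
  Sibling for proof at L3: 949
Root: 645
Proof path (sibling hashes from leaf to root): [97, 462, 908, 949]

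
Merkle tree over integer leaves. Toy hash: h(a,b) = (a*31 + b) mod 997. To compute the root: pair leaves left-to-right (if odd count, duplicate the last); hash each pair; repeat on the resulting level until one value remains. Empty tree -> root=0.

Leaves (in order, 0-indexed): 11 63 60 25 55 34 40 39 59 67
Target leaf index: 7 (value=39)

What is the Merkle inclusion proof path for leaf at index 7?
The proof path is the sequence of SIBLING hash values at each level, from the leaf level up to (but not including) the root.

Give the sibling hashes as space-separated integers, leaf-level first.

Answer: 40 742 451 345

Derivation:
L0 (leaves): [11, 63, 60, 25, 55, 34, 40, 39, 59, 67], target index=7
L1: h(11,63)=(11*31+63)%997=404 [pair 0] h(60,25)=(60*31+25)%997=888 [pair 1] h(55,34)=(55*31+34)%997=742 [pair 2] h(40,39)=(40*31+39)%997=282 [pair 3] h(59,67)=(59*31+67)%997=899 [pair 4] -> [404, 888, 742, 282, 899]
  Sibling for proof at L0: 40
L2: h(404,888)=(404*31+888)%997=451 [pair 0] h(742,282)=(742*31+282)%997=353 [pair 1] h(899,899)=(899*31+899)%997=852 [pair 2] -> [451, 353, 852]
  Sibling for proof at L1: 742
L3: h(451,353)=(451*31+353)%997=376 [pair 0] h(852,852)=(852*31+852)%997=345 [pair 1] -> [376, 345]
  Sibling for proof at L2: 451
L4: h(376,345)=(376*31+345)%997=37 [pair 0] -> [37]
  Sibling for proof at L3: 345
Root: 37
Proof path (sibling hashes from leaf to root): [40, 742, 451, 345]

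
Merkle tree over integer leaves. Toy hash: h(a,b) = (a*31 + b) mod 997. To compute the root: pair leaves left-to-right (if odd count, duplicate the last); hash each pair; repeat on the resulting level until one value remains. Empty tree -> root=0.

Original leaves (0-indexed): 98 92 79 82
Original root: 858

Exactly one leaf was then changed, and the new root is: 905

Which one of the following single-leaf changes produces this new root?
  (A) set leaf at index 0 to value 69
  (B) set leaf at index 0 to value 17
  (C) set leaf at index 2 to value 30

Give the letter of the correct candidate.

Answer: A

Derivation:
Original leaves: [98, 92, 79, 82]
Target new root: 905
Try each candidate change and compute the resulting root:
Candidate A: set leaf[0] = 69 -> leaves = [69, 92, 79, 82]
  L0: [69, 92, 79, 82]
  L1: h(69,92)=(69*31+92)%997=237 h(79,82)=(79*31+82)%997=537 -> [237, 537]
  L2: h(237,537)=(237*31+537)%997=905 -> [905]
  root = 905 == target 905  ** MATCH **
Candidate B: set leaf[0] = 17 -> leaves = [17, 92, 79, 82]
  L0: [17, 92, 79, 82]
  L1: h(17,92)=(17*31+92)%997=619 h(79,82)=(79*31+82)%997=537 -> [619, 537]
  L2: h(619,537)=(619*31+537)%997=783 -> [783]
  root = 783 != target 905
Candidate C: set leaf[2] = 30 -> leaves = [98, 92, 30, 82]
  L0: [98, 92, 30, 82]
  L1: h(98,92)=(98*31+92)%997=139 h(30,82)=(30*31+82)%997=15 -> [139, 15]
  L2: h(139,15)=(139*31+15)%997=336 -> [336]
  root = 336 != target 905
Candidate A produces the target root.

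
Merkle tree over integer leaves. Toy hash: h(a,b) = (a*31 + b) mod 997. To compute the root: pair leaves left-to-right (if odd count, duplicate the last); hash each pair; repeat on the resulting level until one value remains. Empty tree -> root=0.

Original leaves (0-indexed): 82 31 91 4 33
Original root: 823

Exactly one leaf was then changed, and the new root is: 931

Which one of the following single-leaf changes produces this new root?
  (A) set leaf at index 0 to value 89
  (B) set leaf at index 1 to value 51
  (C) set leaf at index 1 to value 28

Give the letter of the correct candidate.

Original leaves: [82, 31, 91, 4, 33]
Target new root: 931
Try each candidate change and compute the resulting root:
Candidate A: set leaf[0] = 89 -> leaves = [89, 31, 91, 4, 33]
  L0: [89, 31, 91, 4, 33]
  L1: h(89,31)=(89*31+31)%997=796 h(91,4)=(91*31+4)%997=831 h(33,33)=(33*31+33)%997=59 -> [796, 831, 59]
  L2: h(796,831)=(796*31+831)%997=582 h(59,59)=(59*31+59)%997=891 -> [582, 891]
  L3: h(582,891)=(582*31+891)%997=987 -> [987]
  root = 987 != target 931
Candidate B: set leaf[1] = 51 -> leaves = [82, 51, 91, 4, 33]
  L0: [82, 51, 91, 4, 33]
  L1: h(82,51)=(82*31+51)%997=599 h(91,4)=(91*31+4)%997=831 h(33,33)=(33*31+33)%997=59 -> [599, 831, 59]
  L2: h(599,831)=(599*31+831)%997=457 h(59,59)=(59*31+59)%997=891 -> [457, 891]
  L3: h(457,891)=(457*31+891)%997=103 -> [103]
  root = 103 != target 931
Candidate C: set leaf[1] = 28 -> leaves = [82, 28, 91, 4, 33]
  L0: [82, 28, 91, 4, 33]
  L1: h(82,28)=(82*31+28)%997=576 h(91,4)=(91*31+4)%997=831 h(33,33)=(33*31+33)%997=59 -> [576, 831, 59]
  L2: h(576,831)=(576*31+831)%997=741 h(59,59)=(59*31+59)%997=891 -> [741, 891]
  L3: h(741,891)=(741*31+891)%997=931 -> [931]
  root = 931 == target 931  ** MATCH **
Candidate C produces the target root.

Answer: C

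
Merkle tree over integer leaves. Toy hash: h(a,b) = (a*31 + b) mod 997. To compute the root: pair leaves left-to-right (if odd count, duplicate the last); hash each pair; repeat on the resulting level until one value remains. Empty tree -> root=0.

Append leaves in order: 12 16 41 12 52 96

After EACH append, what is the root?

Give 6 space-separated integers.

After append 12 (leaves=[12]):
  L0: [12]
  root=12
After append 16 (leaves=[12, 16]):
  L0: [12, 16]
  L1: h(12,16)=(12*31+16)%997=388 -> [388]
  root=388
After append 41 (leaves=[12, 16, 41]):
  L0: [12, 16, 41]
  L1: h(12,16)=(12*31+16)%997=388 h(41,41)=(41*31+41)%997=315 -> [388, 315]
  L2: h(388,315)=(388*31+315)%997=379 -> [379]
  root=379
After append 12 (leaves=[12, 16, 41, 12]):
  L0: [12, 16, 41, 12]
  L1: h(12,16)=(12*31+16)%997=388 h(41,12)=(41*31+12)%997=286 -> [388, 286]
  L2: h(388,286)=(388*31+286)%997=350 -> [350]
  root=350
After append 52 (leaves=[12, 16, 41, 12, 52]):
  L0: [12, 16, 41, 12, 52]
  L1: h(12,16)=(12*31+16)%997=388 h(41,12)=(41*31+12)%997=286 h(52,52)=(52*31+52)%997=667 -> [388, 286, 667]
  L2: h(388,286)=(388*31+286)%997=350 h(667,667)=(667*31+667)%997=407 -> [350, 407]
  L3: h(350,407)=(350*31+407)%997=290 -> [290]
  root=290
After append 96 (leaves=[12, 16, 41, 12, 52, 96]):
  L0: [12, 16, 41, 12, 52, 96]
  L1: h(12,16)=(12*31+16)%997=388 h(41,12)=(41*31+12)%997=286 h(52,96)=(52*31+96)%997=711 -> [388, 286, 711]
  L2: h(388,286)=(388*31+286)%997=350 h(711,711)=(711*31+711)%997=818 -> [350, 818]
  L3: h(350,818)=(350*31+818)%997=701 -> [701]
  root=701

Answer: 12 388 379 350 290 701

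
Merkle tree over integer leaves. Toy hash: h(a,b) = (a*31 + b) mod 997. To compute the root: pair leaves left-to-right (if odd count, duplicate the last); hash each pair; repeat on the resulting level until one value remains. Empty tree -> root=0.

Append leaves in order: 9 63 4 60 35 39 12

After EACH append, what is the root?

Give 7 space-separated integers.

After append 9 (leaves=[9]):
  L0: [9]
  root=9
After append 63 (leaves=[9, 63]):
  L0: [9, 63]
  L1: h(9,63)=(9*31+63)%997=342 -> [342]
  root=342
After append 4 (leaves=[9, 63, 4]):
  L0: [9, 63, 4]
  L1: h(9,63)=(9*31+63)%997=342 h(4,4)=(4*31+4)%997=128 -> [342, 128]
  L2: h(342,128)=(342*31+128)%997=760 -> [760]
  root=760
After append 60 (leaves=[9, 63, 4, 60]):
  L0: [9, 63, 4, 60]
  L1: h(9,63)=(9*31+63)%997=342 h(4,60)=(4*31+60)%997=184 -> [342, 184]
  L2: h(342,184)=(342*31+184)%997=816 -> [816]
  root=816
After append 35 (leaves=[9, 63, 4, 60, 35]):
  L0: [9, 63, 4, 60, 35]
  L1: h(9,63)=(9*31+63)%997=342 h(4,60)=(4*31+60)%997=184 h(35,35)=(35*31+35)%997=123 -> [342, 184, 123]
  L2: h(342,184)=(342*31+184)%997=816 h(123,123)=(123*31+123)%997=945 -> [816, 945]
  L3: h(816,945)=(816*31+945)%997=319 -> [319]
  root=319
After append 39 (leaves=[9, 63, 4, 60, 35, 39]):
  L0: [9, 63, 4, 60, 35, 39]
  L1: h(9,63)=(9*31+63)%997=342 h(4,60)=(4*31+60)%997=184 h(35,39)=(35*31+39)%997=127 -> [342, 184, 127]
  L2: h(342,184)=(342*31+184)%997=816 h(127,127)=(127*31+127)%997=76 -> [816, 76]
  L3: h(816,76)=(816*31+76)%997=447 -> [447]
  root=447
After append 12 (leaves=[9, 63, 4, 60, 35, 39, 12]):
  L0: [9, 63, 4, 60, 35, 39, 12]
  L1: h(9,63)=(9*31+63)%997=342 h(4,60)=(4*31+60)%997=184 h(35,39)=(35*31+39)%997=127 h(12,12)=(12*31+12)%997=384 -> [342, 184, 127, 384]
  L2: h(342,184)=(342*31+184)%997=816 h(127,384)=(127*31+384)%997=333 -> [816, 333]
  L3: h(816,333)=(816*31+333)%997=704 -> [704]
  root=704

Answer: 9 342 760 816 319 447 704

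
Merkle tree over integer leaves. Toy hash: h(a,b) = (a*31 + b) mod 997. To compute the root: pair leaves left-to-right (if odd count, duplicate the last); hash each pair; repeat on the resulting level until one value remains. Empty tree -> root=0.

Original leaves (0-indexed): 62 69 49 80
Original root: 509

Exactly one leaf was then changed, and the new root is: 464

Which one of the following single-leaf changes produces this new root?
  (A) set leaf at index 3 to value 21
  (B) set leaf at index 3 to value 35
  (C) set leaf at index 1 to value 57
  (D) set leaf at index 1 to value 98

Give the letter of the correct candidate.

Answer: B

Derivation:
Original leaves: [62, 69, 49, 80]
Target new root: 464
Try each candidate change and compute the resulting root:
Candidate A: set leaf[3] = 21 -> leaves = [62, 69, 49, 21]
  L0: [62, 69, 49, 21]
  L1: h(62,69)=(62*31+69)%997=994 h(49,21)=(49*31+21)%997=543 -> [994, 543]
  L2: h(994,543)=(994*31+543)%997=450 -> [450]
  root = 450 != target 464
Candidate B: set leaf[3] = 35 -> leaves = [62, 69, 49, 35]
  L0: [62, 69, 49, 35]
  L1: h(62,69)=(62*31+69)%997=994 h(49,35)=(49*31+35)%997=557 -> [994, 557]
  L2: h(994,557)=(994*31+557)%997=464 -> [464]
  root = 464 == target 464  ** MATCH **
Candidate C: set leaf[1] = 57 -> leaves = [62, 57, 49, 80]
  L0: [62, 57, 49, 80]
  L1: h(62,57)=(62*31+57)%997=982 h(49,80)=(49*31+80)%997=602 -> [982, 602]
  L2: h(982,602)=(982*31+602)%997=137 -> [137]
  root = 137 != target 464
Candidate D: set leaf[1] = 98 -> leaves = [62, 98, 49, 80]
  L0: [62, 98, 49, 80]
  L1: h(62,98)=(62*31+98)%997=26 h(49,80)=(49*31+80)%997=602 -> [26, 602]
  L2: h(26,602)=(26*31+602)%997=411 -> [411]
  root = 411 != target 464
Candidate B produces the target root.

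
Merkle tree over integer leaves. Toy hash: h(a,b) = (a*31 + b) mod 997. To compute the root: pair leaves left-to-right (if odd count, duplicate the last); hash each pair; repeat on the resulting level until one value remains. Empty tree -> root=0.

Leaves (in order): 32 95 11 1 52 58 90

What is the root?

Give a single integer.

L0: [32, 95, 11, 1, 52, 58, 90]
L1: h(32,95)=(32*31+95)%997=90 h(11,1)=(11*31+1)%997=342 h(52,58)=(52*31+58)%997=673 h(90,90)=(90*31+90)%997=886 -> [90, 342, 673, 886]
L2: h(90,342)=(90*31+342)%997=141 h(673,886)=(673*31+886)%997=812 -> [141, 812]
L3: h(141,812)=(141*31+812)%997=198 -> [198]

Answer: 198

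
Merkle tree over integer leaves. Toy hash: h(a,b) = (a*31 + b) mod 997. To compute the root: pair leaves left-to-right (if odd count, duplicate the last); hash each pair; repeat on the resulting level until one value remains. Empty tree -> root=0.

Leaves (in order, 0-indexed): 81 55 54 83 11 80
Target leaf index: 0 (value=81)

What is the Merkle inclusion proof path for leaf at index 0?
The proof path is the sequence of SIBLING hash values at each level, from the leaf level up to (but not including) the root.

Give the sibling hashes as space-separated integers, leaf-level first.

Answer: 55 760 511

Derivation:
L0 (leaves): [81, 55, 54, 83, 11, 80], target index=0
L1: h(81,55)=(81*31+55)%997=572 [pair 0] h(54,83)=(54*31+83)%997=760 [pair 1] h(11,80)=(11*31+80)%997=421 [pair 2] -> [572, 760, 421]
  Sibling for proof at L0: 55
L2: h(572,760)=(572*31+760)%997=546 [pair 0] h(421,421)=(421*31+421)%997=511 [pair 1] -> [546, 511]
  Sibling for proof at L1: 760
L3: h(546,511)=(546*31+511)%997=488 [pair 0] -> [488]
  Sibling for proof at L2: 511
Root: 488
Proof path (sibling hashes from leaf to root): [55, 760, 511]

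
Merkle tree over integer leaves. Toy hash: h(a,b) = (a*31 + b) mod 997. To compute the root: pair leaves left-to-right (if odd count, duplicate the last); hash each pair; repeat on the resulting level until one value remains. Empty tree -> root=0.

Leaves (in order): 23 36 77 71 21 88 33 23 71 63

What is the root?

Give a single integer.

Answer: 995

Derivation:
L0: [23, 36, 77, 71, 21, 88, 33, 23, 71, 63]
L1: h(23,36)=(23*31+36)%997=749 h(77,71)=(77*31+71)%997=464 h(21,88)=(21*31+88)%997=739 h(33,23)=(33*31+23)%997=49 h(71,63)=(71*31+63)%997=270 -> [749, 464, 739, 49, 270]
L2: h(749,464)=(749*31+464)%997=752 h(739,49)=(739*31+49)%997=27 h(270,270)=(270*31+270)%997=664 -> [752, 27, 664]
L3: h(752,27)=(752*31+27)%997=408 h(664,664)=(664*31+664)%997=311 -> [408, 311]
L4: h(408,311)=(408*31+311)%997=995 -> [995]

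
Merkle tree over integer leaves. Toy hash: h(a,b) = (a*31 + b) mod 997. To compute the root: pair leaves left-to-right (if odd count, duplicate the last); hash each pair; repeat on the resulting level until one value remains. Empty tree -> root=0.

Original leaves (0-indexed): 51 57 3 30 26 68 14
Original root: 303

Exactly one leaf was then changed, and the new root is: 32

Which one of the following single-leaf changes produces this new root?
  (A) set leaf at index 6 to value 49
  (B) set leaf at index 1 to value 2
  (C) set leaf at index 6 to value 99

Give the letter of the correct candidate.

Answer: C

Derivation:
Original leaves: [51, 57, 3, 30, 26, 68, 14]
Target new root: 32
Try each candidate change and compute the resulting root:
Candidate A: set leaf[6] = 49 -> leaves = [51, 57, 3, 30, 26, 68, 49]
  L0: [51, 57, 3, 30, 26, 68, 49]
  L1: h(51,57)=(51*31+57)%997=641 h(3,30)=(3*31+30)%997=123 h(26,68)=(26*31+68)%997=874 h(49,49)=(49*31+49)%997=571 -> [641, 123, 874, 571]
  L2: h(641,123)=(641*31+123)%997=54 h(874,571)=(874*31+571)%997=746 -> [54, 746]
  L3: h(54,746)=(54*31+746)%997=426 -> [426]
  root = 426 != target 32
Candidate B: set leaf[1] = 2 -> leaves = [51, 2, 3, 30, 26, 68, 14]
  L0: [51, 2, 3, 30, 26, 68, 14]
  L1: h(51,2)=(51*31+2)%997=586 h(3,30)=(3*31+30)%997=123 h(26,68)=(26*31+68)%997=874 h(14,14)=(14*31+14)%997=448 -> [586, 123, 874, 448]
  L2: h(586,123)=(586*31+123)%997=343 h(874,448)=(874*31+448)%997=623 -> [343, 623]
  L3: h(343,623)=(343*31+623)%997=289 -> [289]
  root = 289 != target 32
Candidate C: set leaf[6] = 99 -> leaves = [51, 57, 3, 30, 26, 68, 99]
  L0: [51, 57, 3, 30, 26, 68, 99]
  L1: h(51,57)=(51*31+57)%997=641 h(3,30)=(3*31+30)%997=123 h(26,68)=(26*31+68)%997=874 h(99,99)=(99*31+99)%997=177 -> [641, 123, 874, 177]
  L2: h(641,123)=(641*31+123)%997=54 h(874,177)=(874*31+177)%997=352 -> [54, 352]
  L3: h(54,352)=(54*31+352)%997=32 -> [32]
  root = 32 == target 32  ** MATCH **
Candidate C produces the target root.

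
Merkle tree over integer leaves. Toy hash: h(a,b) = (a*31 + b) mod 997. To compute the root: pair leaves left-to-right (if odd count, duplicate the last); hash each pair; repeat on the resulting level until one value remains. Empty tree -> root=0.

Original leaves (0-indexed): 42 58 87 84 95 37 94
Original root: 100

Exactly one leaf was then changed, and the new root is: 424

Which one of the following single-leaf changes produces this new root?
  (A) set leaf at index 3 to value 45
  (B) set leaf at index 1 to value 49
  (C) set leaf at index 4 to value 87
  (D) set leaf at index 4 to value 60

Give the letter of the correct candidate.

Answer: B

Derivation:
Original leaves: [42, 58, 87, 84, 95, 37, 94]
Target new root: 424
Try each candidate change and compute the resulting root:
Candidate A: set leaf[3] = 45 -> leaves = [42, 58, 87, 45, 95, 37, 94]
  L0: [42, 58, 87, 45, 95, 37, 94]
  L1: h(42,58)=(42*31+58)%997=363 h(87,45)=(87*31+45)%997=748 h(95,37)=(95*31+37)%997=988 h(94,94)=(94*31+94)%997=17 -> [363, 748, 988, 17]
  L2: h(363,748)=(363*31+748)%997=37 h(988,17)=(988*31+17)%997=735 -> [37, 735]
  L3: h(37,735)=(37*31+735)%997=885 -> [885]
  root = 885 != target 424
Candidate B: set leaf[1] = 49 -> leaves = [42, 49, 87, 84, 95, 37, 94]
  L0: [42, 49, 87, 84, 95, 37, 94]
  L1: h(42,49)=(42*31+49)%997=354 h(87,84)=(87*31+84)%997=787 h(95,37)=(95*31+37)%997=988 h(94,94)=(94*31+94)%997=17 -> [354, 787, 988, 17]
  L2: h(354,787)=(354*31+787)%997=794 h(988,17)=(988*31+17)%997=735 -> [794, 735]
  L3: h(794,735)=(794*31+735)%997=424 -> [424]
  root = 424 == target 424  ** MATCH **
Candidate C: set leaf[4] = 87 -> leaves = [42, 58, 87, 84, 87, 37, 94]
  L0: [42, 58, 87, 84, 87, 37, 94]
  L1: h(42,58)=(42*31+58)%997=363 h(87,84)=(87*31+84)%997=787 h(87,37)=(87*31+37)%997=740 h(94,94)=(94*31+94)%997=17 -> [363, 787, 740, 17]
  L2: h(363,787)=(363*31+787)%997=76 h(740,17)=(740*31+17)%997=26 -> [76, 26]
  L3: h(76,26)=(76*31+26)%997=388 -> [388]
  root = 388 != target 424
Candidate D: set leaf[4] = 60 -> leaves = [42, 58, 87, 84, 60, 37, 94]
  L0: [42, 58, 87, 84, 60, 37, 94]
  L1: h(42,58)=(42*31+58)%997=363 h(87,84)=(87*31+84)%997=787 h(60,37)=(60*31+37)%997=900 h(94,94)=(94*31+94)%997=17 -> [363, 787, 900, 17]
  L2: h(363,787)=(363*31+787)%997=76 h(900,17)=(900*31+17)%997=1 -> [76, 1]
  L3: h(76,1)=(76*31+1)%997=363 -> [363]
  root = 363 != target 424
Candidate B produces the target root.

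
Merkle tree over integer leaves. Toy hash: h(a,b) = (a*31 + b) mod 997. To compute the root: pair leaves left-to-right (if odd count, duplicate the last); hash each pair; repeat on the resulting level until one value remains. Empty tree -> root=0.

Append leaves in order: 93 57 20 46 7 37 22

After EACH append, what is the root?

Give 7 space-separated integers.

Answer: 93 946 56 82 737 700 153

Derivation:
After append 93 (leaves=[93]):
  L0: [93]
  root=93
After append 57 (leaves=[93, 57]):
  L0: [93, 57]
  L1: h(93,57)=(93*31+57)%997=946 -> [946]
  root=946
After append 20 (leaves=[93, 57, 20]):
  L0: [93, 57, 20]
  L1: h(93,57)=(93*31+57)%997=946 h(20,20)=(20*31+20)%997=640 -> [946, 640]
  L2: h(946,640)=(946*31+640)%997=56 -> [56]
  root=56
After append 46 (leaves=[93, 57, 20, 46]):
  L0: [93, 57, 20, 46]
  L1: h(93,57)=(93*31+57)%997=946 h(20,46)=(20*31+46)%997=666 -> [946, 666]
  L2: h(946,666)=(946*31+666)%997=82 -> [82]
  root=82
After append 7 (leaves=[93, 57, 20, 46, 7]):
  L0: [93, 57, 20, 46, 7]
  L1: h(93,57)=(93*31+57)%997=946 h(20,46)=(20*31+46)%997=666 h(7,7)=(7*31+7)%997=224 -> [946, 666, 224]
  L2: h(946,666)=(946*31+666)%997=82 h(224,224)=(224*31+224)%997=189 -> [82, 189]
  L3: h(82,189)=(82*31+189)%997=737 -> [737]
  root=737
After append 37 (leaves=[93, 57, 20, 46, 7, 37]):
  L0: [93, 57, 20, 46, 7, 37]
  L1: h(93,57)=(93*31+57)%997=946 h(20,46)=(20*31+46)%997=666 h(7,37)=(7*31+37)%997=254 -> [946, 666, 254]
  L2: h(946,666)=(946*31+666)%997=82 h(254,254)=(254*31+254)%997=152 -> [82, 152]
  L3: h(82,152)=(82*31+152)%997=700 -> [700]
  root=700
After append 22 (leaves=[93, 57, 20, 46, 7, 37, 22]):
  L0: [93, 57, 20, 46, 7, 37, 22]
  L1: h(93,57)=(93*31+57)%997=946 h(20,46)=(20*31+46)%997=666 h(7,37)=(7*31+37)%997=254 h(22,22)=(22*31+22)%997=704 -> [946, 666, 254, 704]
  L2: h(946,666)=(946*31+666)%997=82 h(254,704)=(254*31+704)%997=602 -> [82, 602]
  L3: h(82,602)=(82*31+602)%997=153 -> [153]
  root=153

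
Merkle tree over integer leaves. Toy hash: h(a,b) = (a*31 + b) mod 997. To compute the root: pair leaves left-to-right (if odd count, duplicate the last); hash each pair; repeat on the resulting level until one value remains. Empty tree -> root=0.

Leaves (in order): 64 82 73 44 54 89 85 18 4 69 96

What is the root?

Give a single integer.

L0: [64, 82, 73, 44, 54, 89, 85, 18, 4, 69, 96]
L1: h(64,82)=(64*31+82)%997=72 h(73,44)=(73*31+44)%997=313 h(54,89)=(54*31+89)%997=766 h(85,18)=(85*31+18)%997=659 h(4,69)=(4*31+69)%997=193 h(96,96)=(96*31+96)%997=81 -> [72, 313, 766, 659, 193, 81]
L2: h(72,313)=(72*31+313)%997=551 h(766,659)=(766*31+659)%997=477 h(193,81)=(193*31+81)%997=82 -> [551, 477, 82]
L3: h(551,477)=(551*31+477)%997=609 h(82,82)=(82*31+82)%997=630 -> [609, 630]
L4: h(609,630)=(609*31+630)%997=566 -> [566]

Answer: 566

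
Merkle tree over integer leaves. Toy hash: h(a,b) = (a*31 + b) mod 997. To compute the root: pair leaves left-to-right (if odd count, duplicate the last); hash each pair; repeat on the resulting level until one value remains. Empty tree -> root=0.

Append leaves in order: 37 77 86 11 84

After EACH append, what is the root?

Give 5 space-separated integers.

After append 37 (leaves=[37]):
  L0: [37]
  root=37
After append 77 (leaves=[37, 77]):
  L0: [37, 77]
  L1: h(37,77)=(37*31+77)%997=227 -> [227]
  root=227
After append 86 (leaves=[37, 77, 86]):
  L0: [37, 77, 86]
  L1: h(37,77)=(37*31+77)%997=227 h(86,86)=(86*31+86)%997=758 -> [227, 758]
  L2: h(227,758)=(227*31+758)%997=816 -> [816]
  root=816
After append 11 (leaves=[37, 77, 86, 11]):
  L0: [37, 77, 86, 11]
  L1: h(37,77)=(37*31+77)%997=227 h(86,11)=(86*31+11)%997=683 -> [227, 683]
  L2: h(227,683)=(227*31+683)%997=741 -> [741]
  root=741
After append 84 (leaves=[37, 77, 86, 11, 84]):
  L0: [37, 77, 86, 11, 84]
  L1: h(37,77)=(37*31+77)%997=227 h(86,11)=(86*31+11)%997=683 h(84,84)=(84*31+84)%997=694 -> [227, 683, 694]
  L2: h(227,683)=(227*31+683)%997=741 h(694,694)=(694*31+694)%997=274 -> [741, 274]
  L3: h(741,274)=(741*31+274)%997=314 -> [314]
  root=314

Answer: 37 227 816 741 314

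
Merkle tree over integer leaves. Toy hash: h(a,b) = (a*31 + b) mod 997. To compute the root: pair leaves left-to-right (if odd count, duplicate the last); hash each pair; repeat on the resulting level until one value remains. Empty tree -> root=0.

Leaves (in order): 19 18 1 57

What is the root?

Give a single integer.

L0: [19, 18, 1, 57]
L1: h(19,18)=(19*31+18)%997=607 h(1,57)=(1*31+57)%997=88 -> [607, 88]
L2: h(607,88)=(607*31+88)%997=959 -> [959]

Answer: 959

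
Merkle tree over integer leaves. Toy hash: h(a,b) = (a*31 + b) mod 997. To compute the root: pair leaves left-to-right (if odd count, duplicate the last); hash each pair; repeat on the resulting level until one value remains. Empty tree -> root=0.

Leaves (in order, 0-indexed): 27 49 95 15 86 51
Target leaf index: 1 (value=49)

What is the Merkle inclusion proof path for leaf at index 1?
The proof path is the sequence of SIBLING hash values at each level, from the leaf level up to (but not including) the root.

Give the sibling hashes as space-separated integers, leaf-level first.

Answer: 27 966 205

Derivation:
L0 (leaves): [27, 49, 95, 15, 86, 51], target index=1
L1: h(27,49)=(27*31+49)%997=886 [pair 0] h(95,15)=(95*31+15)%997=966 [pair 1] h(86,51)=(86*31+51)%997=723 [pair 2] -> [886, 966, 723]
  Sibling for proof at L0: 27
L2: h(886,966)=(886*31+966)%997=516 [pair 0] h(723,723)=(723*31+723)%997=205 [pair 1] -> [516, 205]
  Sibling for proof at L1: 966
L3: h(516,205)=(516*31+205)%997=249 [pair 0] -> [249]
  Sibling for proof at L2: 205
Root: 249
Proof path (sibling hashes from leaf to root): [27, 966, 205]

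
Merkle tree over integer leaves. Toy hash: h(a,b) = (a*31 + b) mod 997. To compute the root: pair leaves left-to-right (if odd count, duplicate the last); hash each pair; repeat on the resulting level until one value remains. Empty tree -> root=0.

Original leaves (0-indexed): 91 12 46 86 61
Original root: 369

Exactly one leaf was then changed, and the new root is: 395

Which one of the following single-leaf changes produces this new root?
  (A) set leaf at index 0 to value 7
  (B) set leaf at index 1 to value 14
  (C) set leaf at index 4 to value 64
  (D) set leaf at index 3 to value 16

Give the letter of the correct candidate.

Answer: A

Derivation:
Original leaves: [91, 12, 46, 86, 61]
Target new root: 395
Try each candidate change and compute the resulting root:
Candidate A: set leaf[0] = 7 -> leaves = [7, 12, 46, 86, 61]
  L0: [7, 12, 46, 86, 61]
  L1: h(7,12)=(7*31+12)%997=229 h(46,86)=(46*31+86)%997=515 h(61,61)=(61*31+61)%997=955 -> [229, 515, 955]
  L2: h(229,515)=(229*31+515)%997=635 h(955,955)=(955*31+955)%997=650 -> [635, 650]
  L3: h(635,650)=(635*31+650)%997=395 -> [395]
  root = 395 == target 395  ** MATCH **
Candidate B: set leaf[1] = 14 -> leaves = [91, 14, 46, 86, 61]
  L0: [91, 14, 46, 86, 61]
  L1: h(91,14)=(91*31+14)%997=841 h(46,86)=(46*31+86)%997=515 h(61,61)=(61*31+61)%997=955 -> [841, 515, 955]
  L2: h(841,515)=(841*31+515)%997=664 h(955,955)=(955*31+955)%997=650 -> [664, 650]
  L3: h(664,650)=(664*31+650)%997=297 -> [297]
  root = 297 != target 395
Candidate C: set leaf[4] = 64 -> leaves = [91, 12, 46, 86, 64]
  L0: [91, 12, 46, 86, 64]
  L1: h(91,12)=(91*31+12)%997=839 h(46,86)=(46*31+86)%997=515 h(64,64)=(64*31+64)%997=54 -> [839, 515, 54]
  L2: h(839,515)=(839*31+515)%997=602 h(54,54)=(54*31+54)%997=731 -> [602, 731]
  L3: h(602,731)=(602*31+731)%997=450 -> [450]
  root = 450 != target 395
Candidate D: set leaf[3] = 16 -> leaves = [91, 12, 46, 16, 61]
  L0: [91, 12, 46, 16, 61]
  L1: h(91,12)=(91*31+12)%997=839 h(46,16)=(46*31+16)%997=445 h(61,61)=(61*31+61)%997=955 -> [839, 445, 955]
  L2: h(839,445)=(839*31+445)%997=532 h(955,955)=(955*31+955)%997=650 -> [532, 650]
  L3: h(532,650)=(532*31+650)%997=193 -> [193]
  root = 193 != target 395
Candidate A produces the target root.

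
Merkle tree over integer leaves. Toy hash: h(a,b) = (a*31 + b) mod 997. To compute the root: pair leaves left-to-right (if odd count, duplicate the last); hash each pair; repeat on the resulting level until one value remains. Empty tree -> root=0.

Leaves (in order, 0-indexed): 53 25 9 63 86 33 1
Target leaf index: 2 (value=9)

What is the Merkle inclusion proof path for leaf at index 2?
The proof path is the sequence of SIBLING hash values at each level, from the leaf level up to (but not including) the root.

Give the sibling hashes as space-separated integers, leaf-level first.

L0 (leaves): [53, 25, 9, 63, 86, 33, 1], target index=2
L1: h(53,25)=(53*31+25)%997=671 [pair 0] h(9,63)=(9*31+63)%997=342 [pair 1] h(86,33)=(86*31+33)%997=705 [pair 2] h(1,1)=(1*31+1)%997=32 [pair 3] -> [671, 342, 705, 32]
  Sibling for proof at L0: 63
L2: h(671,342)=(671*31+342)%997=206 [pair 0] h(705,32)=(705*31+32)%997=950 [pair 1] -> [206, 950]
  Sibling for proof at L1: 671
L3: h(206,950)=(206*31+950)%997=357 [pair 0] -> [357]
  Sibling for proof at L2: 950
Root: 357
Proof path (sibling hashes from leaf to root): [63, 671, 950]

Answer: 63 671 950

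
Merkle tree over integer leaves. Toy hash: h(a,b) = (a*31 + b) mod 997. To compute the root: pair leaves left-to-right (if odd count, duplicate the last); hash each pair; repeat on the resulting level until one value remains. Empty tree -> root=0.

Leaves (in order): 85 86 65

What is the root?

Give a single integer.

Answer: 689

Derivation:
L0: [85, 86, 65]
L1: h(85,86)=(85*31+86)%997=727 h(65,65)=(65*31+65)%997=86 -> [727, 86]
L2: h(727,86)=(727*31+86)%997=689 -> [689]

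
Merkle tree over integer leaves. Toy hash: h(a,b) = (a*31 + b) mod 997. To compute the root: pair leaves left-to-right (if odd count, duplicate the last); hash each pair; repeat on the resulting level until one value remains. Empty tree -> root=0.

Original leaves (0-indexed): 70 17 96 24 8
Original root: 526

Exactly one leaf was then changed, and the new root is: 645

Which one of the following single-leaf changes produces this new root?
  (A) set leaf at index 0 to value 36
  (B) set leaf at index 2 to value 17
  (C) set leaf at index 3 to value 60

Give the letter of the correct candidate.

Answer: C

Derivation:
Original leaves: [70, 17, 96, 24, 8]
Target new root: 645
Try each candidate change and compute the resulting root:
Candidate A: set leaf[0] = 36 -> leaves = [36, 17, 96, 24, 8]
  L0: [36, 17, 96, 24, 8]
  L1: h(36,17)=(36*31+17)%997=136 h(96,24)=(96*31+24)%997=9 h(8,8)=(8*31+8)%997=256 -> [136, 9, 256]
  L2: h(136,9)=(136*31+9)%997=237 h(256,256)=(256*31+256)%997=216 -> [237, 216]
  L3: h(237,216)=(237*31+216)%997=584 -> [584]
  root = 584 != target 645
Candidate B: set leaf[2] = 17 -> leaves = [70, 17, 17, 24, 8]
  L0: [70, 17, 17, 24, 8]
  L1: h(70,17)=(70*31+17)%997=193 h(17,24)=(17*31+24)%997=551 h(8,8)=(8*31+8)%997=256 -> [193, 551, 256]
  L2: h(193,551)=(193*31+551)%997=552 h(256,256)=(256*31+256)%997=216 -> [552, 216]
  L3: h(552,216)=(552*31+216)%997=379 -> [379]
  root = 379 != target 645
Candidate C: set leaf[3] = 60 -> leaves = [70, 17, 96, 60, 8]
  L0: [70, 17, 96, 60, 8]
  L1: h(70,17)=(70*31+17)%997=193 h(96,60)=(96*31+60)%997=45 h(8,8)=(8*31+8)%997=256 -> [193, 45, 256]
  L2: h(193,45)=(193*31+45)%997=46 h(256,256)=(256*31+256)%997=216 -> [46, 216]
  L3: h(46,216)=(46*31+216)%997=645 -> [645]
  root = 645 == target 645  ** MATCH **
Candidate C produces the target root.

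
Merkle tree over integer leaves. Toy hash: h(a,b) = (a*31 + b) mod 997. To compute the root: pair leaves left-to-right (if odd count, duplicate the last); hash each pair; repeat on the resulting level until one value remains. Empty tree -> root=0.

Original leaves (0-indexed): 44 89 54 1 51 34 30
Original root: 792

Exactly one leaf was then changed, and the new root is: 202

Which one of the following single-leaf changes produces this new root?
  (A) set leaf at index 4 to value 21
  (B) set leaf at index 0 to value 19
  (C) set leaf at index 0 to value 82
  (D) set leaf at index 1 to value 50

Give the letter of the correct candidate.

Answer: D

Derivation:
Original leaves: [44, 89, 54, 1, 51, 34, 30]
Target new root: 202
Try each candidate change and compute the resulting root:
Candidate A: set leaf[4] = 21 -> leaves = [44, 89, 54, 1, 21, 34, 30]
  L0: [44, 89, 54, 1, 21, 34, 30]
  L1: h(44,89)=(44*31+89)%997=456 h(54,1)=(54*31+1)%997=678 h(21,34)=(21*31+34)%997=685 h(30,30)=(30*31+30)%997=960 -> [456, 678, 685, 960]
  L2: h(456,678)=(456*31+678)%997=856 h(685,960)=(685*31+960)%997=261 -> [856, 261]
  L3: h(856,261)=(856*31+261)%997=875 -> [875]
  root = 875 != target 202
Candidate B: set leaf[0] = 19 -> leaves = [19, 89, 54, 1, 51, 34, 30]
  L0: [19, 89, 54, 1, 51, 34, 30]
  L1: h(19,89)=(19*31+89)%997=678 h(54,1)=(54*31+1)%997=678 h(51,34)=(51*31+34)%997=618 h(30,30)=(30*31+30)%997=960 -> [678, 678, 618, 960]
  L2: h(678,678)=(678*31+678)%997=759 h(618,960)=(618*31+960)%997=178 -> [759, 178]
  L3: h(759,178)=(759*31+178)%997=776 -> [776]
  root = 776 != target 202
Candidate C: set leaf[0] = 82 -> leaves = [82, 89, 54, 1, 51, 34, 30]
  L0: [82, 89, 54, 1, 51, 34, 30]
  L1: h(82,89)=(82*31+89)%997=637 h(54,1)=(54*31+1)%997=678 h(51,34)=(51*31+34)%997=618 h(30,30)=(30*31+30)%997=960 -> [637, 678, 618, 960]
  L2: h(637,678)=(637*31+678)%997=485 h(618,960)=(618*31+960)%997=178 -> [485, 178]
  L3: h(485,178)=(485*31+178)%997=258 -> [258]
  root = 258 != target 202
Candidate D: set leaf[1] = 50 -> leaves = [44, 50, 54, 1, 51, 34, 30]
  L0: [44, 50, 54, 1, 51, 34, 30]
  L1: h(44,50)=(44*31+50)%997=417 h(54,1)=(54*31+1)%997=678 h(51,34)=(51*31+34)%997=618 h(30,30)=(30*31+30)%997=960 -> [417, 678, 618, 960]
  L2: h(417,678)=(417*31+678)%997=644 h(618,960)=(618*31+960)%997=178 -> [644, 178]
  L3: h(644,178)=(644*31+178)%997=202 -> [202]
  root = 202 == target 202  ** MATCH **
Candidate D produces the target root.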